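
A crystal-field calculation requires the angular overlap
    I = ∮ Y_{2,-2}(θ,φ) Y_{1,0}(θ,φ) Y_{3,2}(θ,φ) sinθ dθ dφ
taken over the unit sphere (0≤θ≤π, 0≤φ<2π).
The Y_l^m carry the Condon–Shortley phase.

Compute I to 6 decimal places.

0.184674

m-sum 0 ✓  L=6 even ✓  1≤3≤3 ✓
Π(2lᵢ+1) = 5×3×7 = 105
triangle coeff Δ(2,1,3) = 1/105
Σ_t [0,0]: t=0:+1/4 = 1/4
(3j)²=3/35 [(2 1 3; 0 0 0)], sign=-1
Σ_t [0,0]: t=0:+1/24 = 1/24
(3j)²=1/21 [(2 1 3; -2 0 2)], sign=-1
⇒ 4πI² = 3/7
I = (+1)√(3/7/(4π)) = 0.18467439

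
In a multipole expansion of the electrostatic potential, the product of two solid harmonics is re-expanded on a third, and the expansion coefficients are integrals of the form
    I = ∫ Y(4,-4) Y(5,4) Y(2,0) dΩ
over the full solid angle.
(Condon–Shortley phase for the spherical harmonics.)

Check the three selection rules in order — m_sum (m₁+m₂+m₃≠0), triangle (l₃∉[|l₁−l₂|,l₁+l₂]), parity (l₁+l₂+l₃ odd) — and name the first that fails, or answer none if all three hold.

parity

Σmᵢ = 0  ✓
l₃∈[|l₁−l₂|,l₁+l₂]=[1,9], have l₃=2  ✓
Σlᵢ = 11 ⇒ odd  ✗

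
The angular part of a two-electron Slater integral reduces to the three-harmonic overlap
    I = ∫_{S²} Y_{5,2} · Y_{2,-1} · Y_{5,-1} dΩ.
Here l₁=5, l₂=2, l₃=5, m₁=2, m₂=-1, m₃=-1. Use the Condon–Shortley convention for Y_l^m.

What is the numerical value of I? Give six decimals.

0.104819

Rules hold: Σm=0, L=12 even, 3≤5≤7.
N = 11·5·11 = 605
Δ = 2!·8!·2!/13! = 1/38610
Racah Σ t=0..2: t=0:+1/2880 t=1:−1/576 t=2:+1/2880 = -1/960
⇒ 3j(5 2 5; 0 0 0)² = 10/429, sgn +1
Racah Σ t=0..1: t=0:+1/1440 t=1:−1/2880 = 1/2880
⇒ 3j(5 2 5; 2 -1 -1)² = 7/715, sgn +1
4πI² = N·(3j₀)²·(3jₘ)² = 70/507
I = +1·√(0.138067/4π) = 0.10481902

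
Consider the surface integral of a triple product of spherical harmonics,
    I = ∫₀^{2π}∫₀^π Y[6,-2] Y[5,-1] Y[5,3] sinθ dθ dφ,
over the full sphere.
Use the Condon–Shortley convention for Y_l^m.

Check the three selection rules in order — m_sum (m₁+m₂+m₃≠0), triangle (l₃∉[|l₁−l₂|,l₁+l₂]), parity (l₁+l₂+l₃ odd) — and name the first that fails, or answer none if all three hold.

none

Σmᵢ = 0  ✓
l₃∈[|l₁−l₂|,l₁+l₂]=[1,11], have l₃=5  ✓
Σlᵢ = 16 ⇒ even  ✓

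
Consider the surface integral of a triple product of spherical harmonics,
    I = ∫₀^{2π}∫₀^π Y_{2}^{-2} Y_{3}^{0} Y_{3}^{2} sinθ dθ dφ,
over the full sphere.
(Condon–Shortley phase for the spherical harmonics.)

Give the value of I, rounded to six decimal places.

Rules hold: Σm=0, L=8 even, 1≤3≤5.
N = 5·7·7 = 245
Δ = 2!·2!·4!/9! = 1/3780
Racah Σ t=0..2: t=0:+1/24 t=1:−1/4 t=2:+1/24 = -1/6
⇒ 3j(2 3 3; 0 0 0)² = 4/105, sgn +1
Racah Σ t=2..2: t=2:+1/24 = 1/24
⇒ 3j(2 3 3; -2 0 2)² = 1/21, sgn -1
4πI² = N·(3j₀)²·(3jₘ)² = 4/9
I = -1·√(0.444444/4π) = -0.18806319

-0.188063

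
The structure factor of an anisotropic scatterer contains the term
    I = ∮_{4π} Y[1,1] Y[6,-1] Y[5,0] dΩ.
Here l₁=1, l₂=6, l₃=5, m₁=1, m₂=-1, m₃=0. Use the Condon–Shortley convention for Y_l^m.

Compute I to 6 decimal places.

-0.187239

Rules hold: Σm=0, L=12 even, 5≤5≤7.
N = 3·13·11 = 429
Δ = 2!·0!·10!/13! = 1/858
Racah Σ t=1..1: t=1:−1/14400 = -1/14400
⇒ 3j(1 6 5; 0 0 0)² = 6/143, sgn +1
Racah Σ t=0..0: t=0:+1/28800 = 1/28800
⇒ 3j(1 6 5; 1 -1 0)² = 7/286, sgn -1
4πI² = N·(3j₀)²·(3jₘ)² = 63/143
I = -1·√(0.440559/4π) = -0.18723944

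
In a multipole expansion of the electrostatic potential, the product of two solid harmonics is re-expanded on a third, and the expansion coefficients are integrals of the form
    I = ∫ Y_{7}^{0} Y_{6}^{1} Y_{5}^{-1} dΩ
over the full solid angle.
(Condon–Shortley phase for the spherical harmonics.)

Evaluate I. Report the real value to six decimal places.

Checks pass: Σm=0; 18 even; l₃=5∈[1,13].
(2·7+1)(2·6+1)(2·5+1) = 2145
Δ: 8! 6! 4! / 19! → 1/174594420
sum: t=2:+1/4147200 t=3:−1/207360 t=4:+1/82944 t=5:−1/207360 t=6:+1/4147200 = 1/345600
3j²(7 6 5; 0 0 0) = Δ·Π!·Σ² = 420/46189  (sign -1)
sum: t=3:−1/829440 t=4:+1/124416 t=5:−1/138240 t=6:+1/1036800 t=7:−1/87091200 = 1/1814400
3j²(7 6 5; 0 1 -1) = Δ·Π!·Σ² = 64/138567  (sign +1)
combine: 4πI² = 2145·420/46189·64/138567 = 134400/14919047
take √, sign -1: I = -0.02677467

-0.026775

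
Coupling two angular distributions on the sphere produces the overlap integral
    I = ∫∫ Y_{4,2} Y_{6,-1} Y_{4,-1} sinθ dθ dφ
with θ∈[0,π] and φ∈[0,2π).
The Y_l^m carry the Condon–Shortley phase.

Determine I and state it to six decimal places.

m-sum 0 ✓  L=14 even ✓  2≤4≤10 ✓
Π(2lᵢ+1) = 9×13×9 = 1053
triangle coeff Δ(4,6,4) = 1/1261260
Σ_t [2,4]: t=2:+1/4608 t=3:−1/1296 t=4:+1/4608 = -7/20736
(3j)²=20/1287 [(4 6 4; 0 0 0)], sign=-1
Σ_t [0,2]: t=0:+1/172800 t=1:−1/5760 t=2:+1/3456 = 7/57600
(3j)²=21/2860 [(4 6 4; 2 -1 -1)], sign=-1
⇒ 4πI² = 189/1573
I = (+1)√(189/1573/(4π)) = 0.09778261

0.097783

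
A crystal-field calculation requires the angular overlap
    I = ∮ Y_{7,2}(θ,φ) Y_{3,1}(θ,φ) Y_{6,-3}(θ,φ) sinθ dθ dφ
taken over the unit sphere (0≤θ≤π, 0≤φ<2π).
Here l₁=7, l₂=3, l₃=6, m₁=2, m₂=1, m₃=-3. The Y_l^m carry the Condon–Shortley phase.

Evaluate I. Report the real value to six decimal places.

Checks pass: Σm=0; 16 even; l₃=6∈[4,10].
(2·7+1)(2·3+1)(2·6+1) = 1365
Δ: 4! 10! 2! / 17! → 1/2042040
sum: t=1:−1/207360 t=2:+1/57600 t=3:−1/207360 = 1/129600
3j²(7 3 6; 0 0 0) = Δ·Π!·Σ² = 168/12155  (sign +1)
sum: t=2:+1/241920 t=3:−1/483840 t=4:+1/17418240 = 37/17418240
3j²(7 3 6; 2 1 -3) = Δ·Π!·Σ² = 1369/136136  (sign -1)
combine: 4πI² = 1365·168/12155·1369/136136 = 86247/454597
take √, sign -1: I = -0.12287224

-0.122872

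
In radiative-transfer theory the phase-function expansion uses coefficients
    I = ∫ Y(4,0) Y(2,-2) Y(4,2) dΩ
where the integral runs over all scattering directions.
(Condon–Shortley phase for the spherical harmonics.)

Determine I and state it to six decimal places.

Checks pass: Σm=0; 10 even; l₃=4∈[2,6].
(2·4+1)(2·2+1)(2·4+1) = 405
Δ: 2! 6! 2! / 11! → 1/13860
sum: t=0:+1/192 t=1:−1/36 t=2:+1/192 = -5/288
3j²(4 2 4; 0 0 0) = Δ·Π!·Σ² = 20/693  (sign -1)
sum: t=0:+1/192 = 1/192
3j²(4 2 4; 0 -2 2) = Δ·Π!·Σ² = 3/77  (sign +1)
combine: 4πI² = 405·20/693·3/77 = 2700/5929
take √, sign -1: I = -0.19036462

-0.190365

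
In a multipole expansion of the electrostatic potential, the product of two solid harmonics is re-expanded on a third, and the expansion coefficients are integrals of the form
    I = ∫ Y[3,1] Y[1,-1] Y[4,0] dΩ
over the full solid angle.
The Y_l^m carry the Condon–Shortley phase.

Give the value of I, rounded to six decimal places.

0.150786

m-sum 0 ✓  L=8 even ✓  2≤4≤4 ✓
Π(2lᵢ+1) = 7×3×9 = 189
triangle coeff Δ(3,1,4) = 1/252
Σ_t [0,0]: t=0:+1/36 = 1/36
(3j)²=4/63 [(3 1 4; 0 0 0)], sign=+1
Σ_t [0,0]: t=0:+1/96 = 1/96
(3j)²=1/42 [(3 1 4; 1 -1 0)], sign=+1
⇒ 4πI² = 2/7
I = (+1)√(2/7/(4π)) = 0.15078601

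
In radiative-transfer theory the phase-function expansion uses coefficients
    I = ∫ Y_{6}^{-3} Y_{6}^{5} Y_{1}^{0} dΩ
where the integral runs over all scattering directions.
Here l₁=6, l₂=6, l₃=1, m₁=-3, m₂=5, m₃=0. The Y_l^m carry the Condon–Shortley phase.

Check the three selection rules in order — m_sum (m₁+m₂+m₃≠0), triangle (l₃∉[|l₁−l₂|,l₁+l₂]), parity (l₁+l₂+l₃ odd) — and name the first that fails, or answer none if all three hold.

azimuthal sum: -3 + 5 + 0 = 2  ✗
0 ≤ 1 ≤ 12 (triangle on l)
L = 6 + 6 + 1 = 13 (odd)

m_sum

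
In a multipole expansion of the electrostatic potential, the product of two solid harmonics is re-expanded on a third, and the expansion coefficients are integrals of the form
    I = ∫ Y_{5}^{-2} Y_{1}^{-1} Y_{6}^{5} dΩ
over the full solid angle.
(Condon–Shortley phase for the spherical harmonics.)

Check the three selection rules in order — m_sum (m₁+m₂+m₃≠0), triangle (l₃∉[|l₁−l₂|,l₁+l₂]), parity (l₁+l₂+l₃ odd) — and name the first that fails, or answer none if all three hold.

azimuthal sum: -2 − 1 + 5 = 2  ✗
4 ≤ 6 ≤ 6 (triangle on l)
L = 5 + 1 + 6 = 12 (even)

m_sum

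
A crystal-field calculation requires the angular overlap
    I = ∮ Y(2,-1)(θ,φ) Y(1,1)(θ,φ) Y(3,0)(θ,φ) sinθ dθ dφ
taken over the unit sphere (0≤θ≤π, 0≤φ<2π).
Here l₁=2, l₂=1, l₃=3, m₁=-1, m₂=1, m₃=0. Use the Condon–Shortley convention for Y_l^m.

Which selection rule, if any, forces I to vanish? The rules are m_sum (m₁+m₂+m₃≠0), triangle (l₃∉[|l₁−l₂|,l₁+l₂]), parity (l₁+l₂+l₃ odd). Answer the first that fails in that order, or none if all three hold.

m₁+m₂+m₃ = -1 + 1 + 0 = 0  ✓
triangle: |2−1|=1 ≤ l₃=3 ≤ 2+1=3  ✓
parity: l₁+l₂+l₃ = 6 is even  ✓

none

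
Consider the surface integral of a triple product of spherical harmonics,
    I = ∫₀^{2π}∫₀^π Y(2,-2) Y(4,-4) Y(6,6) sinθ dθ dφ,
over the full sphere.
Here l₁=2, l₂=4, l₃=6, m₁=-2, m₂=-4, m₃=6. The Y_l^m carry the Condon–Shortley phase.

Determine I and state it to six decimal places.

0.353849

m-sum 0 ✓  L=12 even ✓  2≤6≤6 ✓
Π(2lᵢ+1) = 5×9×13 = 585
triangle coeff Δ(2,4,6) = 1/6435
Σ_t [0,0]: t=0:+1/2304 = 1/2304
(3j)²=5/143 [(2 4 6; 0 0 0)], sign=+1
Σ_t [0,0]: t=0:+1/967680 = 1/967680
(3j)²=1/13 [(2 4 6; -2 -4 6)], sign=+1
⇒ 4πI² = 225/143
I = (+1)√(225/143/(4π)) = 0.35384927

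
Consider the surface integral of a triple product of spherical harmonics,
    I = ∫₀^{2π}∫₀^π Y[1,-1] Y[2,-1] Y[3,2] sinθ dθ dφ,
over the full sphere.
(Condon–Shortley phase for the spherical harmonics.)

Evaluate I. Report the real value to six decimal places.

0.261169

Checks pass: Σm=0; 6 even; l₃=3∈[1,3].
(2·1+1)(2·2+1)(2·3+1) = 105
Δ: 0! 2! 4! / 7! → 1/105
sum: t=0:+1/4 = 1/4
3j²(1 2 3; 0 0 0) = Δ·Π!·Σ² = 3/35  (sign -1)
sum: t=0:+1/12 = 1/12
3j²(1 2 3; -1 -1 2) = Δ·Π!·Σ² = 2/21  (sign -1)
combine: 4πI² = 105·3/35·2/21 = 6/7
take √, sign +1: I = 0.26116903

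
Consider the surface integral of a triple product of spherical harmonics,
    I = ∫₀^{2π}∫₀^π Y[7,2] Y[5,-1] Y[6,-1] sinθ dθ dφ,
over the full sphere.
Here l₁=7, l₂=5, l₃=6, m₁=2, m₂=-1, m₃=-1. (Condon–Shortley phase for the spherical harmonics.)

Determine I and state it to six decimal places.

0.118315

Rules hold: Σm=0, L=18 even, 2≤6≤12.
N = 15·11·13 = 2145
Δ = 6!·8!·4!/19! = 1/174594420
Racah Σ t=1..5: t=1:−1/4147200 t=2:+1/207360 t=3:−1/82944 t=4:+1/207360 t=5:−1/4147200 = -1/345600
⇒ 3j(7 5 6; 0 0 0)² = 420/46189, sgn -1
Racah Σ t=0..4: t=0:+1/12441600 t=1:−1/414720 t=2:+1/138240 t=3:−1/311040 t=4:+1/5806080 = 1/537600
⇒ 3j(7 5 6; 2 -1 -1)² = 2916/323323, sgn -1
4πI² = N·(3j₀)²·(3jₘ)² = 2624400/14919047
I = +1·√(0.175909/4π) = 0.11831493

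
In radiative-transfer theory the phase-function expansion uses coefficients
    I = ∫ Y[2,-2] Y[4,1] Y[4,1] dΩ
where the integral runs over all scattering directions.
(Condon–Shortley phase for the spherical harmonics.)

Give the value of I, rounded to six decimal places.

0.200662

Checks pass: Σm=0; 10 even; l₃=4∈[2,6].
(2·2+1)(2·4+1)(2·4+1) = 405
Δ: 2! 2! 6! / 11! → 1/13860
sum: t=0:+1/192 t=1:−1/36 t=2:+1/192 = -5/288
3j²(2 4 4; 0 0 0) = Δ·Π!·Σ² = 20/693  (sign -1)
sum: t=2:+1/144 = 1/144
3j²(2 4 4; -2 1 1) = Δ·Π!·Σ² = 10/231  (sign -1)
combine: 4πI² = 405·20/693·10/231 = 3000/5929
take √, sign +1: I = 0.20066192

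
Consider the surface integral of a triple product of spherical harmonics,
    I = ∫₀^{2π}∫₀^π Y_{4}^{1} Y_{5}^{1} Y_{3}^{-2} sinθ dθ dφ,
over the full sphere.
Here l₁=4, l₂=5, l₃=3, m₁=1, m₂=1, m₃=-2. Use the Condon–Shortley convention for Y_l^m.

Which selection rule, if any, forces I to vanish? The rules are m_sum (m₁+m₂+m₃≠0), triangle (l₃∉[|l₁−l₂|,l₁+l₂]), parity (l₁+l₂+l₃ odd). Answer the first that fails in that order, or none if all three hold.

none

Σmᵢ = 0  ✓
l₃∈[|l₁−l₂|,l₁+l₂]=[1,9], have l₃=3  ✓
Σlᵢ = 12 ⇒ even  ✓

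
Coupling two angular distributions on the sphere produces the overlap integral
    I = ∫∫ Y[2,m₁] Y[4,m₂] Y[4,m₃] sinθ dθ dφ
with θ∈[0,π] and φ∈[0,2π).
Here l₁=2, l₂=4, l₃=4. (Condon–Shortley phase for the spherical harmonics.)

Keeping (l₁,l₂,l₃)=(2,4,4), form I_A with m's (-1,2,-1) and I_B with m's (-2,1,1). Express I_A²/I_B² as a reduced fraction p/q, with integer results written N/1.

81/200

Shared (l₁,l₂,l₃)=(2,4,4): N and (l;000)² cancel in I_A²/I_B².
A: Δ = 2!·2!·6!/11! = 1/13860; Racah Σ t=1..2: t=1:−1/240 t=2:+1/96 = 1/160; ⇒ 3j(2 4 4; -1 2 -1)² = 27/1540, sgn -1
B: Δ = 2!·2!·6!/11! = 1/13860; Racah Σ t=2..2: t=2:+1/144 = 1/144; ⇒ 3j(2 4 4; -2 1 1)² = 10/231, sgn -1
I_A²/I_B² = (27/1540)/(10/231) = 81/200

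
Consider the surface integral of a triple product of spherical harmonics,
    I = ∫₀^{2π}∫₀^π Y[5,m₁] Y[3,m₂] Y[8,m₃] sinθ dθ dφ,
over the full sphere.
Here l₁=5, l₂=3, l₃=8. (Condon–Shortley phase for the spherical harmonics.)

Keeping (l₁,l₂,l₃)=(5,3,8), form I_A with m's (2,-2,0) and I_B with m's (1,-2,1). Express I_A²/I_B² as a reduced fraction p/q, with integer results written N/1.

Same 5,3,8: normalisation and zero-m 3j drop out of the ratio.
A: Δ: 0! 10! 6! / 17! → 1/136136; sum: t=0:+1/3628800 = 1/3628800; 3j²(5 3 8; 2 -2 0) = Δ·Π!·Σ² = 8/2431  (sign +1)
B: Δ: 0! 10! 6! / 17! → 1/136136; sum: t=0:+1/2073600 = 1/2073600; 3j²(5 3 8; 1 -2 1) = Δ·Π!·Σ² = 63/9724  (sign -1)
I_A²/I_B² = (8/2431)/(63/9724) = 32/63

32/63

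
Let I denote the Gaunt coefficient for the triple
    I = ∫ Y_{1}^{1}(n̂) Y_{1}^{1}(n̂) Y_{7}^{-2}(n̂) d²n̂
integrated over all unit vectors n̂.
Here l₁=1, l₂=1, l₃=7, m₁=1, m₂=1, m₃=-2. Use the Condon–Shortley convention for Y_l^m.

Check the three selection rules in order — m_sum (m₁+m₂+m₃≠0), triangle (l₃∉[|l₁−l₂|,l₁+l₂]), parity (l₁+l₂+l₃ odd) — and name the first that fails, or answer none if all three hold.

triangle

Σmᵢ = 0  ✓
l₃∈[|l₁−l₂|,l₁+l₂]=[0,2], have l₃=7  ✗
Σlᵢ = 9 ⇒ odd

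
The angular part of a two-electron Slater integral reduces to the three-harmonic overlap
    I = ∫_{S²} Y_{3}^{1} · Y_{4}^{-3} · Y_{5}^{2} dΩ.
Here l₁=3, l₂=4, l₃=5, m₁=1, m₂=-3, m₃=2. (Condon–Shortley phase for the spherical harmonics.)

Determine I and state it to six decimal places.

Rules hold: Σm=0, L=12 even, 1≤5≤7.
N = 7·9·11 = 693
Δ = 2!·4!·6!/13! = 1/180180
Racah Σ t=0..2: t=0:+1/576 t=1:−1/144 t=2:+1/576 = -1/288
⇒ 3j(3 4 5; 0 0 0)² = 20/1001, sgn +1
Racah Σ t=0..1: t=0:+1/960 t=1:−1/4320 = 7/8640
⇒ 3j(3 4 5; 1 -3 2)² = 343/12870, sgn -1
4πI² = N·(3j₀)²·(3jₘ)² = 686/1859
I = -1·√(0.369016/4π) = -0.17136315

-0.171363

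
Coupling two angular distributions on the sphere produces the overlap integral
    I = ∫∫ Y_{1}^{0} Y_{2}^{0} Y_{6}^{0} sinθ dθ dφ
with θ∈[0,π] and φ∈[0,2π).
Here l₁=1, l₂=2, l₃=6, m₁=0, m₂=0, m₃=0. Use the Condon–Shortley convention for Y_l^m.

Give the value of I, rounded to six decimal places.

l₃=6 ∉ [1,3] — triangle fails ⇒ I = 0

0.000000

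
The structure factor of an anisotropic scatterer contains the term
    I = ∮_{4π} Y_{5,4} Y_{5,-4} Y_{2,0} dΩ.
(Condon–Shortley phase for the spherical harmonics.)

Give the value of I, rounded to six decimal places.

-0.097044

m-sum 0 ✓  L=12 even ✓  0≤2≤10 ✓
Π(2lᵢ+1) = 11×11×5 = 605
triangle coeff Δ(5,5,2) = 1/38610
Σ_t [3,5]: t=3:−1/2880 t=4:+1/576 t=5:−1/2880 = 1/960
(3j)²=10/429 [(5 5 2; 0 0 0)], sign=+1
Σ_t [0,1]: t=0:+1/40320 t=1:−1/20160 = -1/40320
(3j)²=6/715 [(5 5 2; 4 -4 0)], sign=-1
⇒ 4πI² = 20/169
I = (-1)√(20/169/(4π)) = -0.09704356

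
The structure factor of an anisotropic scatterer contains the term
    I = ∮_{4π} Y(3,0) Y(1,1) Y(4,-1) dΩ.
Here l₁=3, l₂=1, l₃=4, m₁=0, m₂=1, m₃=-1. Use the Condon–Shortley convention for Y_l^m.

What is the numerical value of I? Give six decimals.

Rules hold: Σm=0, L=8 even, 2≤4≤4.
N = 7·3·9 = 189
Δ = 0!·6!·2!/9! = 1/252
Racah Σ t=0..0: t=0:+1/36 = 1/36
⇒ 3j(3 1 4; 0 0 0)² = 4/63, sgn +1
Racah Σ t=0..0: t=0:+1/72 = 1/72
⇒ 3j(3 1 4; 0 1 -1)² = 5/126, sgn -1
4πI² = N·(3j₀)²·(3jₘ)² = 10/21
I = -1·√(0.47619/4π) = -0.19466390

-0.194664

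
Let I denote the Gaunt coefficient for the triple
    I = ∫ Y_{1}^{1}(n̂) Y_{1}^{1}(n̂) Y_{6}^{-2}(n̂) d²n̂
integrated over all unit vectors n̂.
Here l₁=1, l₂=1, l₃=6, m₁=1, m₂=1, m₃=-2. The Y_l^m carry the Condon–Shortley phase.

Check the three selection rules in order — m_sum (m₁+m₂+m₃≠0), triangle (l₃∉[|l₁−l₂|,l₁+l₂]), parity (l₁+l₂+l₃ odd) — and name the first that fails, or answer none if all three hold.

triangle

Σmᵢ = 0  ✓
l₃∈[|l₁−l₂|,l₁+l₂]=[0,2], have l₃=6  ✗
Σlᵢ = 8 ⇒ even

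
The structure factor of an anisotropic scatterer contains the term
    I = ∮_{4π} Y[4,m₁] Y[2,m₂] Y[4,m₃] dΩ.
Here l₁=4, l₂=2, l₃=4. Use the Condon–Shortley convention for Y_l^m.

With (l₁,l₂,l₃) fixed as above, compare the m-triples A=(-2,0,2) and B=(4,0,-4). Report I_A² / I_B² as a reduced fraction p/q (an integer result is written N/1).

4/49

Same 4,2,4: normalisation and zero-m 3j drop out of the ratio.
A: Δ: 2! 6! 2! / 11! → 1/13860; sum: t=0:+1/2880 t=1:−1/120 t=2:+1/192 = -1/360; 3j²(4 2 4; -2 0 2) = Δ·Π!·Σ² = 16/3465  (sign -1)
B: Δ: 2! 6! 2! / 11! → 1/13860; sum: t=0:+1/2880 = 1/2880; 3j²(4 2 4; 4 0 -4) = Δ·Π!·Σ² = 28/495  (sign +1)
I_A²/I_B² = (16/3465)/(28/495) = 4/49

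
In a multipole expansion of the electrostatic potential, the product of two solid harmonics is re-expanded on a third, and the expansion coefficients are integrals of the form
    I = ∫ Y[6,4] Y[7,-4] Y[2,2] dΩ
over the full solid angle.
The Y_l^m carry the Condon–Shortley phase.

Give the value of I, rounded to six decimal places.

4 − 4 + 2 = 2 ≠ 0: azimuthal integral kills it; I = 0

0.000000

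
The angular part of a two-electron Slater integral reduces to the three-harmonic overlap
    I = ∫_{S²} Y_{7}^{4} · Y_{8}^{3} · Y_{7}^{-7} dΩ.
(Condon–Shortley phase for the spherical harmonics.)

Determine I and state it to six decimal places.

0.138042

m-sum 0 ✓  L=22 even ✓  1≤7≤15 ✓
Π(2lᵢ+1) = 15×17×15 = 3825
triangle coeff Δ(7,8,7) = 1/22086194130
Σ_t [1,7]: t=1:−1/18289152000 t=2:+1/248832000 t=3:−1/24883200 t=4:+1/11943936 t=5:−1/24883200 t=6:+1/248832000 t=7:−1/18289152000 = 11/975421440
(3j)²=1750/289731 [(7 8 7; 0 0 0)], sign=-1
Σ_t [3,3]: t=3:−1/20901888000 = -1/20901888000
(3j)²=77/7429 [(7 8 7; 4 3 -7)], sign=-1
⇒ 4πI² = 10106250/42204149
I = (+1)√(10106250/42204149/(4π)) = 0.13804240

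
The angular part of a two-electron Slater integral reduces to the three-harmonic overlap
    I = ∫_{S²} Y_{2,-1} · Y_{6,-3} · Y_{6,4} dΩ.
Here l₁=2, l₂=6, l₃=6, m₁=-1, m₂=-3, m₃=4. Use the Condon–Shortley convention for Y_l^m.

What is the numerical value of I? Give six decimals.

0.179515

Rules hold: Σm=0, L=14 even, 4≤6≤8.
N = 5·13·13 = 845
Δ = 2!·2!·10!/15! = 1/90090
Racah Σ t=0..2: t=0:+1/69120 t=1:−1/14400 t=2:+1/69120 = -7/172800
⇒ 3j(2 6 6; 0 0 0)² = 14/715, sgn -1
Racah Σ t=1..2: t=1:−1/161280 t=2:+1/725760 = -1/207360
⇒ 3j(2 6 6; -1 -3 4)² = 7/286, sgn -1
4πI² = N·(3j₀)²·(3jₘ)² = 49/121
I = +1·√(0.404959/4π) = 0.17951487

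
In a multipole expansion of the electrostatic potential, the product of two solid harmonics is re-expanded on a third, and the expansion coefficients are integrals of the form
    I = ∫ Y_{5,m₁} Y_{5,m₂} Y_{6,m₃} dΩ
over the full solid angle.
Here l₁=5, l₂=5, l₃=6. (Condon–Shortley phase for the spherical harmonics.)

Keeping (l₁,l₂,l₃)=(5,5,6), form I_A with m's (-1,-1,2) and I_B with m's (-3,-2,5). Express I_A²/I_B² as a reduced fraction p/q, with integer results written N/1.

Same 5,5,6: normalisation and zero-m 3j drop out of the ratio.
A: Δ: 4! 6! 6! / 17! → 1/28588560; sum: t=0:+1/829440 t=1:−1/25920 t=2:+1/9216 t=3:−1/25920 t=4:+1/829440 = 7/207360; 3j²(5 5 6; -1 -1 2) = Δ·Π!·Σ² = 28/2431  (sign +1)
B: Δ: 4! 6! 6! / 17! → 1/28588560; sum: t=2:+1/345600 t=3:−1/518400 = 1/1036800; 3j²(5 5 6; -3 -2 5) = Δ·Π!·Σ² = 7/2210  (sign -1)
I_A²/I_B² = (28/2431)/(7/2210) = 40/11

40/11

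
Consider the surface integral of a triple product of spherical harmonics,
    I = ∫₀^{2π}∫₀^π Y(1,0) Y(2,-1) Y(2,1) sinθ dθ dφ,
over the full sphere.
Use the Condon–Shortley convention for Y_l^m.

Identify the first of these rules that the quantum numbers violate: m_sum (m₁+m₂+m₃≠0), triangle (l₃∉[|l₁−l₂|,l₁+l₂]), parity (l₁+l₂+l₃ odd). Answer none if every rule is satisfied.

azimuthal sum: 0 − 1 + 1 = 0  ✓
1 ≤ 2 ≤ 3 (triangle on l)  ✓
L = 1 + 2 + 2 = 5 (odd)  ✗

parity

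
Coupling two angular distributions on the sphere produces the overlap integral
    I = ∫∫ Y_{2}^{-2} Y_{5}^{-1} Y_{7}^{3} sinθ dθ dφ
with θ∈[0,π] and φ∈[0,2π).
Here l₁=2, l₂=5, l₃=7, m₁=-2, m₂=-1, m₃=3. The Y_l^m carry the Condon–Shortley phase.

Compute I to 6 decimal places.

-0.164220

Checks pass: Σm=0; 14 even; l₃=7∈[3,7].
(2·2+1)(2·5+1)(2·7+1) = 825
Δ: 0! 4! 10! / 15! → 1/15015
sum: t=0:+1/57600 = 1/57600
3j²(2 5 7; 0 0 0) = Δ·Π!·Σ² = 21/715  (sign -1)
sum: t=0:+1/414720 = 1/414720
3j²(2 5 7; -2 -1 3) = Δ·Π!·Σ² = 2/143  (sign +1)
combine: 4πI² = 825·21/715·2/143 = 630/1859
take √, sign -1: I = -0.16421985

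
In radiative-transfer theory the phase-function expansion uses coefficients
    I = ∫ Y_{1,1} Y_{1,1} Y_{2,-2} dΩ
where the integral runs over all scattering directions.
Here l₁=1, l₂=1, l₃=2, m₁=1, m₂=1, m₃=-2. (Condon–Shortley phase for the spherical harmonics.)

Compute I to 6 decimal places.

Checks pass: Σm=0; 4 even; l₃=2∈[0,2].
(2·1+1)(2·1+1)(2·2+1) = 45
Δ: 0! 2! 2! / 5! → 1/30
sum: t=0:+1/1 = 1/1
3j²(1 1 2; 0 0 0) = Δ·Π!·Σ² = 2/15  (sign +1)
sum: t=0:+1/4 = 1/4
3j²(1 1 2; 1 1 -2) = Δ·Π!·Σ² = 1/5  (sign +1)
combine: 4πI² = 45·2/15·1/5 = 6/5
take √, sign +1: I = 0.30901936

0.309019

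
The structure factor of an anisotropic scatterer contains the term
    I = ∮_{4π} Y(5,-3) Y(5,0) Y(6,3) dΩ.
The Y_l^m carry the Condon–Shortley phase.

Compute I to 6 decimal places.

Checks pass: Σm=0; 16 even; l₃=6∈[0,10].
(2·5+1)(2·5+1)(2·6+1) = 1573
Δ: 4! 6! 6! / 17! → 1/28588560
sum: t=0:+1/345600 t=1:−1/13824 t=2:+1/5184 t=3:−1/13824 t=4:+1/345600 = 7/129600
3j²(5 5 6; 0 0 0) = Δ·Π!·Σ² = 80/7293  (sign +1)
sum: t=2:+1/103680 t=3:−1/34560 t=4:+1/138240 = -1/82944
3j²(5 5 6; -3 0 3) = Δ·Π!·Σ² = 125/9724  (sign +1)
combine: 4πI² = 1573·80/7293·125/9724 = 2500/11271
take √, sign +1: I = 0.13285682

0.132857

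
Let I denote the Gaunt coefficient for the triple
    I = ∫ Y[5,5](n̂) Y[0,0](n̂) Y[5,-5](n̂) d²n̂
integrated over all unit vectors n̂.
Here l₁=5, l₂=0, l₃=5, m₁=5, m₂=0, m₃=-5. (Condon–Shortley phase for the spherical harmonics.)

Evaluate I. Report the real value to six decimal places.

-0.282095

m-sum 0 ✓  L=10 even ✓  5≤5≤5 ✓
Π(2lᵢ+1) = 11×1×11 = 121
triangle coeff Δ(5,0,5) = 1/11
Σ_t [0,0]: t=0:+1/14400 = 1/14400
(3j)²=1/11 [(5 0 5; 0 0 0)], sign=-1
Σ_t [0,0]: t=0:+1/3628800 = 1/3628800
(3j)²=1/11 [(5 0 5; 5 0 -5)], sign=+1
⇒ 4πI² = 1/1
I = (-1)√(1/1/(4π)) = -0.28209479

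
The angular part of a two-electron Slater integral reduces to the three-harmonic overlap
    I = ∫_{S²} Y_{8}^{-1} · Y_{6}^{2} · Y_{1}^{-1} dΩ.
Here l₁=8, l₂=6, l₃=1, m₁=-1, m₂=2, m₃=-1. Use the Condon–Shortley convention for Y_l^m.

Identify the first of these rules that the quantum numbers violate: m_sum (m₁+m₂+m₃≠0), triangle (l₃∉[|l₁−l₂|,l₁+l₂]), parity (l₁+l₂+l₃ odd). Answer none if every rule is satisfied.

Σmᵢ = 0  ✓
l₃∈[|l₁−l₂|,l₁+l₂]=[2,14], have l₃=1  ✗
Σlᵢ = 15 ⇒ odd

triangle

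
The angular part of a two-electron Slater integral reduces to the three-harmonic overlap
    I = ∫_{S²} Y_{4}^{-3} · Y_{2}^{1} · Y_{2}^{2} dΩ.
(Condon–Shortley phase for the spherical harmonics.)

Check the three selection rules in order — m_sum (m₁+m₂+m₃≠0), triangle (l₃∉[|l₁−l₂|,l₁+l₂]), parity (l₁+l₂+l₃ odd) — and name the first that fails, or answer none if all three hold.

none

Σmᵢ = 0  ✓
l₃∈[|l₁−l₂|,l₁+l₂]=[2,6], have l₃=2  ✓
Σlᵢ = 8 ⇒ even  ✓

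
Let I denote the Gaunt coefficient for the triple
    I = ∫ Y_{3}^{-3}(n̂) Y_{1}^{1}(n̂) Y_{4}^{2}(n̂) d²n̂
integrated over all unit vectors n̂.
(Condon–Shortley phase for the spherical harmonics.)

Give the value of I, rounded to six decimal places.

Rules hold: Σm=0, L=8 even, 2≤4≤4.
N = 7·3·9 = 189
Δ = 0!·6!·2!/9! = 1/252
Racah Σ t=0..0: t=0:+1/36 = 1/36
⇒ 3j(3 1 4; 0 0 0)² = 4/63, sgn +1
Racah Σ t=0..0: t=0:+1/1440 = 1/1440
⇒ 3j(3 1 4; -3 1 2)² = 1/252, sgn +1
4πI² = N·(3j₀)²·(3jₘ)² = 1/21
I = +1·√(0.047619/4π) = 0.06155813

0.061558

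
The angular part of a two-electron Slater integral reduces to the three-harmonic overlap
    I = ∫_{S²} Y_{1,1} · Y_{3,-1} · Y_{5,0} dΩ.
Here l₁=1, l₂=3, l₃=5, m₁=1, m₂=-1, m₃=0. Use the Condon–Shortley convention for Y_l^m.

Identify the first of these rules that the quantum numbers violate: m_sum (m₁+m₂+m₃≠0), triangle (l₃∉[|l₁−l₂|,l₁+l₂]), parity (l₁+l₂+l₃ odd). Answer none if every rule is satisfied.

triangle

azimuthal sum: 1 − 1 + 0 = 0  ✓
2 ≤ 5 ≤ 4 (triangle on l)  ✗
L = 1 + 3 + 5 = 9 (odd)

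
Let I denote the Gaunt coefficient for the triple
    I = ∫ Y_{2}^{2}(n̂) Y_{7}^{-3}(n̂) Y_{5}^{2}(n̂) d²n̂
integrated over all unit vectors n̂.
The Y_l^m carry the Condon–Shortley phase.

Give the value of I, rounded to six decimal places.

0.000000

Σmᵢ = 1 ≠ 0, so the φ-integral vanishes; I = 0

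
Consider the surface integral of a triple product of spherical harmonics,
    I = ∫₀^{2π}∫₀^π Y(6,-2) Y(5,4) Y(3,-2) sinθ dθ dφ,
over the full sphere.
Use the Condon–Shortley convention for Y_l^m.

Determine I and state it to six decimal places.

-0.139560

Checks pass: Σm=0; 14 even; l₃=3∈[1,11].
(2·6+1)(2·5+1)(2·3+1) = 1001
Δ: 8! 4! 2! / 15! → 1/675675
sum: t=3:−1/8640 t=4:+1/2304 t=5:−1/8640 = 7/34560
3j²(6 5 3; 0 0 0) = Δ·Π!·Σ² = 7/429  (sign -1)
sum: t=7:−1/60480 t=8:+1/967680 = -1/64512
3j²(6 5 3; -2 4 -2) = Δ·Π!·Σ² = 15/1001  (sign +1)
combine: 4πI² = 1001·7/429·15/1001 = 35/143
take √, sign -1: I = -0.13956004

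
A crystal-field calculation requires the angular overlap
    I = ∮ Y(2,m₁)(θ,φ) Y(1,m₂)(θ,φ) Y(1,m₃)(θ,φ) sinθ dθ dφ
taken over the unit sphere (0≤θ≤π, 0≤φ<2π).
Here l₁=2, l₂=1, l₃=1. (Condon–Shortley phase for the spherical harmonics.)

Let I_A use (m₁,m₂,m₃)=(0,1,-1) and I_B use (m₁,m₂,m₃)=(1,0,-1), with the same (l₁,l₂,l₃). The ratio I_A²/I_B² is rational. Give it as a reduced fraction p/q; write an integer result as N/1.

1/3

l's match ⇒ only the (l;m) 3-j factors differ between A and B.
A: triangle coeff Δ(2,1,1) = 1/30; Σ_t [2,2]: t=2:+1/4 = 1/4; (3j)²=1/30 [(2 1 1; 0 1 -1)], sign=+1
B: triangle coeff Δ(2,1,1) = 1/30; Σ_t [1,1]: t=1:−1/2 = -1/2; (3j)²=1/10 [(2 1 1; 1 0 -1)], sign=-1
I_A²/I_B² = (1/30)/(1/10) = 1/3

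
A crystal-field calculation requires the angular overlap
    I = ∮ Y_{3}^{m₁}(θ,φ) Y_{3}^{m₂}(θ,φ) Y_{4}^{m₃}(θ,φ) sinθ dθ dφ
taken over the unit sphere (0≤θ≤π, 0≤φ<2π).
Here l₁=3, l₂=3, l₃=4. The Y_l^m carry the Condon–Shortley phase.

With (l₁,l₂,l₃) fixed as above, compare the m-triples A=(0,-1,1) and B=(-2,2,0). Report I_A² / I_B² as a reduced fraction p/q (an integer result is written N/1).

Shared (l₁,l₂,l₃)=(3,3,4): N and (l;000)² cancel in I_A²/I_B².
A: Δ = 2!·4!·4!/11! = 1/34650; Racah Σ t=0..2: t=0:+1/48 t=1:−1/24 t=2:+1/288 = -5/288; ⇒ 3j(3 3 4; 0 -1 1)² = 5/462, sgn +1
B: Δ = 2!·4!·4!/11! = 1/34650; Racah Σ t=1..2: t=1:−1/576 t=2:+1/72 = 7/576; ⇒ 3j(3 3 4; -2 2 0)² = 7/198, sgn +1
I_A²/I_B² = (5/462)/(7/198) = 15/49

15/49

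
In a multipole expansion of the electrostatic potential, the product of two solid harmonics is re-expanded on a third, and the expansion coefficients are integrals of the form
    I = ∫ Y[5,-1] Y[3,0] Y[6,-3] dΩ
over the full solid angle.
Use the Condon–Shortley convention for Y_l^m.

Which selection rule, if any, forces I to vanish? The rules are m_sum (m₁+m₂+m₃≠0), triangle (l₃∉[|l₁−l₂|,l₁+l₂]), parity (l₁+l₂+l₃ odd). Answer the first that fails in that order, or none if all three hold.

m_sum

m₁+m₂+m₃ = -1 + 0 − 3 = -4  ✗
triangle: |5−3|=2 ≤ l₃=6 ≤ 5+3=8
parity: l₁+l₂+l₃ = 14 is even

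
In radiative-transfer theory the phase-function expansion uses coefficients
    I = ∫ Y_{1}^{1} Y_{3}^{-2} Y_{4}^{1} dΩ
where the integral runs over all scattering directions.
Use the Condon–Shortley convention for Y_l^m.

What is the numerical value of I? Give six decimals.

-0.106622

Checks pass: Σm=0; 8 even; l₃=4∈[2,4].
(2·1+1)(2·3+1)(2·4+1) = 189
Δ: 0! 2! 6! / 9! → 1/252
sum: t=0:+1/36 = 1/36
3j²(1 3 4; 0 0 0) = Δ·Π!·Σ² = 4/63  (sign +1)
sum: t=0:+1/240 = 1/240
3j²(1 3 4; 1 -2 1) = Δ·Π!·Σ² = 1/84  (sign -1)
combine: 4πI² = 189·4/63·1/84 = 1/7
take √, sign -1: I = -0.10662181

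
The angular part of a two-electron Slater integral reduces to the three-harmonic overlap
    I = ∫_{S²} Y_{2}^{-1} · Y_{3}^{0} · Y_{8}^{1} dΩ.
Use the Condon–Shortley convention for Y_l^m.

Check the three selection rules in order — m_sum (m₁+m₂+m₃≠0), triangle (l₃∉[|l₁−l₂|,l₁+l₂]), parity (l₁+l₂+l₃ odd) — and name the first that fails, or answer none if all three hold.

azimuthal sum: -1 + 0 + 1 = 0  ✓
1 ≤ 8 ≤ 5 (triangle on l)  ✗
L = 2 + 3 + 8 = 13 (odd)

triangle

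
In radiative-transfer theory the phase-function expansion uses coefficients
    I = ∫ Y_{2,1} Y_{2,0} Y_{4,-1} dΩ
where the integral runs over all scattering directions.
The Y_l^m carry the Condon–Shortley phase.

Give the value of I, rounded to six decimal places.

Checks pass: Σm=0; 8 even; l₃=4∈[0,4].
(2·2+1)(2·2+1)(2·4+1) = 225
Δ: 0! 4! 4! / 9! → 1/630
sum: t=0:+1/16 = 1/16
3j²(2 2 4; 0 0 0) = Δ·Π!·Σ² = 2/35  (sign +1)
sum: t=0:+1/24 = 1/24
3j²(2 2 4; 1 0 -1) = Δ·Π!·Σ² = 1/21  (sign -1)
combine: 4πI² = 225·2/35·1/21 = 30/49
take √, sign -1: I = -0.22072812

-0.220728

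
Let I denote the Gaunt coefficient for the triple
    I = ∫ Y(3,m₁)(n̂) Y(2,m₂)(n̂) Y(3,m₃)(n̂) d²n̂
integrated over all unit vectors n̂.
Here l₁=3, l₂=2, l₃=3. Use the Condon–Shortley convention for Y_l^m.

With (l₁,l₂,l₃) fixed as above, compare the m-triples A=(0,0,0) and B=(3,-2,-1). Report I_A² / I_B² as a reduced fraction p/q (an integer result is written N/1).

l's match ⇒ only the (l;m) 3-j factors differ between A and B.
A: triangle coeff Δ(3,2,3) = 1/3780; Σ_t [0,2]: t=0:+1/24 t=1:−1/4 t=2:+1/24 = -1/6; (3j)²=4/105 [(3 2 3; 0 0 0)], sign=+1
B: triangle coeff Δ(3,2,3) = 1/3780; Σ_t [0,0]: t=0:+1/96 = 1/96; (3j)²=1/42 [(3 2 3; 3 -2 -1)], sign=+1
I_A²/I_B² = (4/105)/(1/42) = 8/5

8/5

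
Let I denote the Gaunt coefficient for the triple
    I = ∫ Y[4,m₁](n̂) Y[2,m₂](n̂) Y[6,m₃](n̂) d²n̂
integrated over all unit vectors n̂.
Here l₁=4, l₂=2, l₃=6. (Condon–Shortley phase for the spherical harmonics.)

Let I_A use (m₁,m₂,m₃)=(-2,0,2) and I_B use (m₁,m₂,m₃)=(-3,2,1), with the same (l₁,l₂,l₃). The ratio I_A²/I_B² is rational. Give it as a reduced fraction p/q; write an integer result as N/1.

168/5

l's match ⇒ only the (l;m) 3-j factors differ between A and B.
A: triangle coeff Δ(4,2,6) = 1/6435; Σ_t [0,0]: t=0:+1/5760 = 1/5760; (3j)²=56/2145 [(4 2 6; -2 0 2)], sign=+1
B: triangle coeff Δ(4,2,6) = 1/6435; Σ_t [0,0]: t=0:+1/120960 = 1/120960; (3j)²=1/1287 [(4 2 6; -3 2 1)], sign=-1
I_A²/I_B² = (56/2145)/(1/1287) = 168/5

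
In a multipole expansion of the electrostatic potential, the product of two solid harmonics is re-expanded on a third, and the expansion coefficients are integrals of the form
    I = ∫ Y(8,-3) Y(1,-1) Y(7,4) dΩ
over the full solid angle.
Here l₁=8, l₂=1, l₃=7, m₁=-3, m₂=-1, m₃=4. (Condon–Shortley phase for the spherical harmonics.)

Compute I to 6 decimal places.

Checks pass: Σm=0; 16 even; l₃=7∈[7,9].
(2·8+1)(2·1+1)(2·7+1) = 765
Δ: 2! 14! 0! / 17! → 1/2040
sum: t=1:−1/25401600 = -1/25401600
3j²(8 1 7; 0 0 0) = Δ·Π!·Σ² = 8/255  (sign +1)
sum: t=0:+1/479001600 = 1/479001600
3j²(8 1 7; -3 -1 4) = Δ·Π!·Σ² = 1/204  (sign -1)
combine: 4πI² = 765·8/255·1/204 = 2/17
take √, sign -1: I = -0.09675772

-0.096758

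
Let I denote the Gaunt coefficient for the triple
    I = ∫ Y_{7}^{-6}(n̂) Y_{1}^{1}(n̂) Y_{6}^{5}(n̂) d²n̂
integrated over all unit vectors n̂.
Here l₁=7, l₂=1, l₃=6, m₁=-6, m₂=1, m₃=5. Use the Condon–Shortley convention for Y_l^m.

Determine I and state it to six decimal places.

m-sum 0 ✓  L=14 even ✓  6≤6≤8 ✓
Π(2lᵢ+1) = 15×3×13 = 585
triangle coeff Δ(7,1,6) = 1/1365
Σ_t [1,1]: t=1:−1/518400 = -1/518400
(3j)²=7/195 [(7 1 6; 0 0 0)], sign=-1
Σ_t [2,2]: t=2:+1/79833600 = 1/79833600
(3j)²=2/35 [(7 1 6; -6 1 5)], sign=-1
⇒ 4πI² = 6/5
I = (+1)√(6/5/(4π)) = 0.30901936

0.309019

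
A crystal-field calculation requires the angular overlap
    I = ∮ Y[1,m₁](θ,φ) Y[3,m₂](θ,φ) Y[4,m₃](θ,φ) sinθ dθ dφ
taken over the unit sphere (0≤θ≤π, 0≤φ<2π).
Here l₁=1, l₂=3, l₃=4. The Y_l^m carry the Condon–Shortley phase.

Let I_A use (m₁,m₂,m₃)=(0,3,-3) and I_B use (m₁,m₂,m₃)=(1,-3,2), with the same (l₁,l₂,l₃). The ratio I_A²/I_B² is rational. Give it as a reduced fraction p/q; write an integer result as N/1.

7/1

Same 1,3,4: normalisation and zero-m 3j drop out of the ratio.
A: Δ: 0! 2! 6! / 9! → 1/252; sum: t=0:+1/720 = 1/720; 3j²(1 3 4; 0 3 -3) = Δ·Π!·Σ² = 1/36  (sign -1)
B: Δ: 0! 2! 6! / 9! → 1/252; sum: t=0:+1/1440 = 1/1440; 3j²(1 3 4; 1 -3 2) = Δ·Π!·Σ² = 1/252  (sign +1)
I_A²/I_B² = (1/36)/(1/252) = 7/1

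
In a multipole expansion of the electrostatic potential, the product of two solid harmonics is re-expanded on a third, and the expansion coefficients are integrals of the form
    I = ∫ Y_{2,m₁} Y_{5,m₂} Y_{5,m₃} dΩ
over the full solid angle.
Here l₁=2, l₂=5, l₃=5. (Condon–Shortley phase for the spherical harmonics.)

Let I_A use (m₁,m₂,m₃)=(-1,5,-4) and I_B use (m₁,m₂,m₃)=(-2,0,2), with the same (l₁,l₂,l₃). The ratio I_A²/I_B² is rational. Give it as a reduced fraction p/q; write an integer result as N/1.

27/28

Shared (l₁,l₂,l₃)=(2,5,5): N and (l;000)² cancel in I_A²/I_B².
A: Δ = 2!·2!·8!/13! = 1/38610; Racah Σ t=2..2: t=2:+1/80640 = 1/80640; ⇒ 3j(2 5 5; -1 5 -4)² = 9/286, sgn -1
B: Δ = 2!·2!·8!/13! = 1/38610; Racah Σ t=2..2: t=2:+1/2880 = 1/2880; ⇒ 3j(2 5 5; -2 0 2)² = 14/429, sgn -1
I_A²/I_B² = (9/286)/(14/429) = 27/28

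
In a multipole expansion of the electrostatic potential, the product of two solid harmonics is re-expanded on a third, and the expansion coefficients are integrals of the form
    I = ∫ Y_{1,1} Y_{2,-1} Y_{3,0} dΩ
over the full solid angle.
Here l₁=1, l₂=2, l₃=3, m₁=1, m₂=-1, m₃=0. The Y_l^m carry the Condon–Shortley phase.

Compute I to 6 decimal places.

0.143048

Rules hold: Σm=0, L=6 even, 1≤3≤3.
N = 3·5·7 = 105
Δ = 0!·2!·4!/7! = 1/105
Racah Σ t=0..0: t=0:+1/4 = 1/4
⇒ 3j(1 2 3; 0 0 0)² = 3/35, sgn -1
Racah Σ t=0..0: t=0:+1/12 = 1/12
⇒ 3j(1 2 3; 1 -1 0)² = 1/35, sgn -1
4πI² = N·(3j₀)²·(3jₘ)² = 9/35
I = +1·√(0.257143/4π) = 0.14304817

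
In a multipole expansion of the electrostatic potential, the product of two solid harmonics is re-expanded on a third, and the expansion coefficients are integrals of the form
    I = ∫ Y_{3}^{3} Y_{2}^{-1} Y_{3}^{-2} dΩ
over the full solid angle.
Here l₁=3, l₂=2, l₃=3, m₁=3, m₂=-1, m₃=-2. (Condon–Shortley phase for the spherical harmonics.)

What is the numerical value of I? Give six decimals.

Checks pass: Σm=0; 8 even; l₃=3∈[1,5].
(2·3+1)(2·2+1)(2·3+1) = 245
Δ: 2! 4! 2! / 9! → 1/3780
sum: t=0:+1/24 t=1:−1/4 t=2:+1/24 = -1/6
3j²(3 2 3; 0 0 0) = Δ·Π!·Σ² = 4/105  (sign +1)
sum: t=0:+1/48 = 1/48
3j²(3 2 3; 3 -1 -2) = Δ·Π!·Σ² = 5/84  (sign -1)
combine: 4πI² = 245·4/105·5/84 = 5/9
take √, sign -1: I = -0.21026104

-0.210261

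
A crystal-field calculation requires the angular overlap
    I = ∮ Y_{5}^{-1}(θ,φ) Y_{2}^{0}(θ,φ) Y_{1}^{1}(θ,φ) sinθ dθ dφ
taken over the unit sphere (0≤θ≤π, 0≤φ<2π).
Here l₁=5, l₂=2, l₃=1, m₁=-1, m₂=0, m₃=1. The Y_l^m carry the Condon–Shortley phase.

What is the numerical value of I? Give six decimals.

0.000000

|5−2|≤1≤5+2 violated ⇒ I = 0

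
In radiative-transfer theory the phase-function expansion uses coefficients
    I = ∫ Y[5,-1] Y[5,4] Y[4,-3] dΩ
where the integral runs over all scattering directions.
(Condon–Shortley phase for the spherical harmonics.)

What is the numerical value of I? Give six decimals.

-0.168084

Checks pass: Σm=0; 14 even; l₃=4∈[0,10].
(2·5+1)(2·5+1)(2·4+1) = 1089
Δ: 6! 4! 4! / 15! → 1/3153150
sum: t=1:−1/69120 t=2:+1/1728 t=3:−1/576 t=4:+1/1728 t=5:−1/69120 = -7/11520
3j²(5 5 4; 0 0 0) = Δ·Π!·Σ² = 2/143  (sign -1)
sum: t=5:−1/17280 t=6:+1/103680 = -1/20736
3j²(5 5 4; -1 4 -3) = Δ·Π!·Σ² = 10/429  (sign +1)
combine: 4πI² = 1089·2/143·10/429 = 60/169
take √, sign -1: I = -0.16808437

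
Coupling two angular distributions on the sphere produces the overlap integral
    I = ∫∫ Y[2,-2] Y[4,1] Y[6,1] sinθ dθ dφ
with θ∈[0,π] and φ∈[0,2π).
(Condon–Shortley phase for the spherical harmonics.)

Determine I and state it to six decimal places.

-0.094091

Rules hold: Σm=0, L=12 even, 2≤6≤6.
N = 5·9·13 = 585
Δ = 0!·4!·8!/13! = 1/6435
Racah Σ t=0..0: t=0:+1/2304 = 1/2304
⇒ 3j(2 4 6; 0 0 0)² = 5/143, sgn +1
Racah Σ t=0..0: t=0:+1/17280 = 1/17280
⇒ 3j(2 4 6; -2 1 1)² = 7/1287, sgn -1
4πI² = N·(3j₀)²·(3jₘ)² = 175/1573
I = -1·√(0.111252/4π) = -0.09409136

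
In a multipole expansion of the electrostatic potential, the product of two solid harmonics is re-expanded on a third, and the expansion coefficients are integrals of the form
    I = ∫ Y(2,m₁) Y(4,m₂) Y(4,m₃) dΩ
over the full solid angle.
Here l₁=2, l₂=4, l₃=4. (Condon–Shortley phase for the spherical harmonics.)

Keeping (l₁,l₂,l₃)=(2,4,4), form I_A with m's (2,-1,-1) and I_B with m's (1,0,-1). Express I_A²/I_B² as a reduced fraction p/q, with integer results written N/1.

20/1

Same 2,4,4: normalisation and zero-m 3j drop out of the ratio.
A: Δ: 2! 2! 6! / 11! → 1/13860; sum: t=0:+1/144 = 1/144; 3j²(2 4 4; 2 -1 -1) = Δ·Π!·Σ² = 10/231  (sign -1)
B: Δ: 2! 2! 6! / 11! → 1/13860; sum: t=0:+1/96 t=1:−1/72 = -1/288; 3j²(2 4 4; 1 0 -1) = Δ·Π!·Σ² = 1/462  (sign +1)
I_A²/I_B² = (10/231)/(1/462) = 20/1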